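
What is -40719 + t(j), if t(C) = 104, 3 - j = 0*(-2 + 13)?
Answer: -40615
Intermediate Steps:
j = 3 (j = 3 - 0*(-2 + 13) = 3 - 0*11 = 3 - 1*0 = 3 + 0 = 3)
-40719 + t(j) = -40719 + 104 = -40615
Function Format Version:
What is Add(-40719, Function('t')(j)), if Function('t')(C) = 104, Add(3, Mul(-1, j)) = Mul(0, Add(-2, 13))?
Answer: -40615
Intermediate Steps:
j = 3 (j = Add(3, Mul(-1, Mul(0, Add(-2, 13)))) = Add(3, Mul(-1, Mul(0, 11))) = Add(3, Mul(-1, 0)) = Add(3, 0) = 3)
Add(-40719, Function('t')(j)) = Add(-40719, 104) = -40615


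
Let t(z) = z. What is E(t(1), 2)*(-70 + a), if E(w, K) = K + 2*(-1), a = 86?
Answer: 0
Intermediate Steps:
E(w, K) = -2 + K (E(w, K) = K - 2 = -2 + K)
E(t(1), 2)*(-70 + a) = (-2 + 2)*(-70 + 86) = 0*16 = 0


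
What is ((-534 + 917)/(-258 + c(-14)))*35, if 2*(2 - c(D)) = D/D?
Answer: -26810/513 ≈ -52.261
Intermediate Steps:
c(D) = 3/2 (c(D) = 2 - D/(2*D) = 2 - ½*1 = 2 - ½ = 3/2)
((-534 + 917)/(-258 + c(-14)))*35 = ((-534 + 917)/(-258 + 3/2))*35 = (383/(-513/2))*35 = (383*(-2/513))*35 = -766/513*35 = -26810/513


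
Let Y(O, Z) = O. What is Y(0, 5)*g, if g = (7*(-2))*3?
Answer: 0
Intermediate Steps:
g = -42 (g = -14*3 = -42)
Y(0, 5)*g = 0*(-42) = 0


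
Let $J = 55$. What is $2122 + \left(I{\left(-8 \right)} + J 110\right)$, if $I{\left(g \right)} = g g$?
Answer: $8236$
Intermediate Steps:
$I{\left(g \right)} = g^{2}$
$2122 + \left(I{\left(-8 \right)} + J 110\right) = 2122 + \left(\left(-8\right)^{2} + 55 \cdot 110\right) = 2122 + \left(64 + 6050\right) = 2122 + 6114 = 8236$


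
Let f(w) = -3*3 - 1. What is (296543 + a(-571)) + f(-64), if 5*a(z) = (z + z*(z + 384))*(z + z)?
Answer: -119804587/5 ≈ -2.3961e+7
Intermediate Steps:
f(w) = -10 (f(w) = -9 - 1 = -10)
a(z) = 2*z*(z + z*(384 + z))/5 (a(z) = ((z + z*(z + 384))*(z + z))/5 = ((z + z*(384 + z))*(2*z))/5 = (2*z*(z + z*(384 + z)))/5 = 2*z*(z + z*(384 + z))/5)
(296543 + a(-571)) + f(-64) = (296543 + (2/5)*(-571)**2*(385 - 571)) - 10 = (296543 + (2/5)*326041*(-186)) - 10 = (296543 - 121287252/5) - 10 = -119804537/5 - 10 = -119804587/5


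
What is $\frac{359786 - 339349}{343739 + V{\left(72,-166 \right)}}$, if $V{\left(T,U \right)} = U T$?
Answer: $\frac{20437}{331787} \approx 0.061597$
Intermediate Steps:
$V{\left(T,U \right)} = T U$
$\frac{359786 - 339349}{343739 + V{\left(72,-166 \right)}} = \frac{359786 - 339349}{343739 + 72 \left(-166\right)} = \frac{20437}{343739 - 11952} = \frac{20437}{331787}$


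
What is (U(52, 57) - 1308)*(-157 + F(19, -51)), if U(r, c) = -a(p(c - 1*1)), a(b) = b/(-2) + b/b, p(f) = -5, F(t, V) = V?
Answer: 272792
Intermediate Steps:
a(b) = 1 - b/2 (a(b) = b*(-1/2) + 1 = -b/2 + 1 = 1 - b/2)
U(r, c) = -7/2 (U(r, c) = -(1 - 1/2*(-5)) = -(1 + 5/2) = -1*7/2 = -7/2)
(U(52, 57) - 1308)*(-157 + F(19, -51)) = (-7/2 - 1308)*(-157 - 51) = -2623/2*(-208) = 272792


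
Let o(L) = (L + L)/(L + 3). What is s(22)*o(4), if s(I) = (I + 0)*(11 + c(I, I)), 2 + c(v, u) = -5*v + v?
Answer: -13904/7 ≈ -1986.3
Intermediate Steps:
c(v, u) = -2 - 4*v (c(v, u) = -2 + (-5*v + v) = -2 - 4*v)
o(L) = 2*L/(3 + L) (o(L) = (2*L)/(3 + L) = 2*L/(3 + L))
s(I) = I*(9 - 4*I) (s(I) = (I + 0)*(11 + (-2 - 4*I)) = I*(9 - 4*I))
s(22)*o(4) = (22*(9 - 4*22))*(2*4/(3 + 4)) = (22*(9 - 88))*(2*4/7) = (22*(-79))*(2*4*(⅐)) = -1738*8/7 = -13904/7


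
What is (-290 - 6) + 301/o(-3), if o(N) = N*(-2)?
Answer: -1475/6 ≈ -245.83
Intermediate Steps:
o(N) = -2*N
(-290 - 6) + 301/o(-3) = (-290 - 6) + 301/((-2*(-3))) = -296 + 301/6 = -1475/6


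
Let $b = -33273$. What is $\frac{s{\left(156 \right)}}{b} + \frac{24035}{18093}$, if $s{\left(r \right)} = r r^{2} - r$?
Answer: $- \frac{2514296875}{22296607} \approx -112.77$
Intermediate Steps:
$s{\left(r \right)} = r^{3} - r$
$\frac{s{\left(156 \right)}}{b} + \frac{24035}{18093} = \frac{156^{3} - 156}{-33273} + \frac{24035}{18093} = \left(3796416 - 156\right) \left(- \frac{1}{33273}\right) + 24035 \cdot \frac{1}{18093} = 3796260 \left(- \frac{1}{33273}\right) + \frac{24035}{18093} = - \frac{1265420}{11091} + \frac{24035}{18093} = - \frac{2514296875}{22296607}$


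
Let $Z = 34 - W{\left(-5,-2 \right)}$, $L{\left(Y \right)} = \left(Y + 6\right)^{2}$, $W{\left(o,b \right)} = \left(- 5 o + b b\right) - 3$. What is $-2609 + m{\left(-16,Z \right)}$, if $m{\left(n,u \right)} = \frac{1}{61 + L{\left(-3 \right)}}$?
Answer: $- \frac{182629}{70} \approx -2609.0$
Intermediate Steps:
$W{\left(o,b \right)} = -3 + b^{2} - 5 o$ ($W{\left(o,b \right)} = \left(- 5 o + b^{2}\right) - 3 = \left(b^{2} - 5 o\right) - 3 = -3 + b^{2} - 5 o$)
$L{\left(Y \right)} = \left(6 + Y\right)^{2}$
$Z = 8$ ($Z = 34 - \left(-3 + \left(-2\right)^{2} - -25\right) = 34 - \left(-3 + 4 + 25\right) = 34 - 26 = 8$)
$m{\left(n,u \right)} = \frac{1}{70}$ ($m{\left(n,u \right)} = \frac{1}{61 + \left(6 - 3\right)^{2}} = \frac{1}{61 + 3^{2}} = \frac{1}{61 + 9} = \frac{1}{70}$)
$-2609 + m{\left(-16,Z \right)} = -2609 + \frac{1}{70} = - \frac{182629}{70}$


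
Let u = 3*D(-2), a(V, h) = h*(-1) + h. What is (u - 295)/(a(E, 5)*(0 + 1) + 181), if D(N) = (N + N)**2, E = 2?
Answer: -247/181 ≈ -1.3646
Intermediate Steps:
a(V, h) = 0 (a(V, h) = -h + h = 0)
D(N) = 4*N**2 (D(N) = (2*N)**2 = 4*N**2)
u = 48 (u = 3*(4*(-2)**2) = 3*(4*4) = 3*16 = 48)
(u - 295)/(a(E, 5)*(0 + 1) + 181) = (48 - 295)/(0*(0 + 1) + 181) = -247/(0*1 + 181) = -247/(0 + 181) = -247/181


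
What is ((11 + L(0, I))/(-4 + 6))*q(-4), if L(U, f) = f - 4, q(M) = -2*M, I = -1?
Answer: 24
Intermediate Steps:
L(U, f) = -4 + f
((11 + L(0, I))/(-4 + 6))*q(-4) = ((11 + (-4 - 1))/(-4 + 6))*(-2*(-4)) = ((11 - 5)/2)*8 = (6*(½))*8 = 3*8 = 24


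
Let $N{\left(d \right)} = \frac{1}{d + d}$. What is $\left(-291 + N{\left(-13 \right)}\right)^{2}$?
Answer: $\frac{57259489}{676} \approx 84703.0$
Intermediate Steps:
$N{\left(d \right)} = \frac{1}{2 d}$
$\left(-291 + N{\left(-13 \right)}\right)^{2} = \left(-291 + \frac{1}{2 \left(-13\right)}\right)^{2} = \left(-291 + \frac{1}{2} \left(- \frac{1}{13}\right)\right)^{2} = \left(-291 - \frac{1}{26}\right)^{2} = \left(- \frac{7567}{26}\right)^{2} = \frac{57259489}{676}$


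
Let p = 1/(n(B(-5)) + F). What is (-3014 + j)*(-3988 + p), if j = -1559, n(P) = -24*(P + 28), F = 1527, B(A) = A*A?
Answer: 273556591/15 ≈ 1.8237e+7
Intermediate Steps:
B(A) = A²
n(P) = -672 - 24*P (n(P) = -24*(28 + P) = -672 - 24*P)
p = 1/255 (p = 1/((-672 - 24*(-5)²) + 1527) = 1/((-672 - 24*25) + 1527) = 1/((-672 - 600) + 1527) = 1/(-1272 + 1527) = 1/255 ≈ 0.0039216)
(-3014 + j)*(-3988 + p) = (-3014 - 1559)*(-3988 + 1/255) = -4573*(-1016939/255) = 273556591/15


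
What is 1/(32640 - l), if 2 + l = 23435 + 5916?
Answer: 1/3291 ≈ 0.00030386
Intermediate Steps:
l = 29349 (l = -2 + (23435 + 5916) = -2 + 29351 = 29349)
1/(32640 - l) = 1/(32640 - 1*29349) = 1/(32640 - 29349) = 1/3291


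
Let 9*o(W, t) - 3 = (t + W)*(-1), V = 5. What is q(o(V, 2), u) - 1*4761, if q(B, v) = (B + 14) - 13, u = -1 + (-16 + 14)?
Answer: -42844/9 ≈ -4760.4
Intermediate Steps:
o(W, t) = 1/3 - W/9 - t/9 (o(W, t) = 1/3 + ((t + W)*(-1))/9 = 1/3 + ((W + t)*(-1))/9 = 1/3 + (-W - t)/9 = 1/3 + (-W/9 - t/9) = 1/3 - W/9 - t/9)
u = -3 (u = -1 - 2 = -3)
q(B, v) = 1 + B (q(B, v) = (14 + B) - 13 = 1 + B)
q(o(V, 2), u) - 1*4761 = (1 + (1/3 - 1/9*5 - 1/9*2)) - 1*4761 = (1 + (1/3 - 5/9 - 2/9)) - 4761 = (1 - 4/9) - 4761 = 5/9 - 4761 = -42844/9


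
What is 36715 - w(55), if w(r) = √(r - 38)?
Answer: 36715 - √17 ≈ 36711.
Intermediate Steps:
w(r) = √(-38 + r)
36715 - w(55) = 36715 - √(-38 + 55) = 36715 - √17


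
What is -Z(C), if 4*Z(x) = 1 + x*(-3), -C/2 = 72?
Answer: -433/4 ≈ -108.25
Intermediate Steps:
C = -144 (C = -2*72 = -144)
Z(x) = ¼ - 3*x/4 (Z(x) = (1 + x*(-3))/4 = (1 - 3*x)/4 = ¼ - 3*x/4)
-Z(C) = -(¼ - ¾*(-144)) = -(¼ + 108) = -1*433/4 = -433/4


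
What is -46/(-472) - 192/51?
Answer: -14713/4012 ≈ -3.6672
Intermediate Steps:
-46/(-472) - 192/51 = -46*(-1/472) - 192*1/51 = 23/236 - 64/17 = -14713/4012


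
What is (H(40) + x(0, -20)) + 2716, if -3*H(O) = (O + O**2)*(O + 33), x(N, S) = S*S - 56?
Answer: -110540/3 ≈ -36847.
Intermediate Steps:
x(N, S) = -56 + S**2 (x(N, S) = S**2 - 56 = -56 + S**2)
H(O) = -(33 + O)*(O + O**2)/3 (H(O) = -(O + O**2)*(O + 33)/3 = -(O + O**2)*(33 + O)/3 = -(33 + O)*(O + O**2)/3)
(H(40) + x(0, -20)) + 2716 = (-1/3*40*(33 + 40**2 + 34*40) + (-56 + (-20)**2)) + 2716 = (-1/3*40*(33 + 1600 + 1360) + (-56 + 400)) + 2716 = (-1/3*40*2993 + 344) + 2716 = (-119720/3 + 344) + 2716 = -118688/3 + 2716 = -110540/3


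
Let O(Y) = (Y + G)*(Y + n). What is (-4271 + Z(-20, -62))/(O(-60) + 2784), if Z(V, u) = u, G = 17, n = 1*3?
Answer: -4333/5235 ≈ -0.82770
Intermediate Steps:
n = 3
O(Y) = (3 + Y)*(17 + Y) (O(Y) = (Y + 17)*(Y + 3) = (17 + Y)*(3 + Y) = (3 + Y)*(17 + Y))
(-4271 + Z(-20, -62))/(O(-60) + 2784) = (-4271 - 62)/((51 + (-60)² + 20*(-60)) + 2784) = -4333/((51 + 3600 - 1200) + 2784) = -4333/(2451 + 2784) = -4333/5235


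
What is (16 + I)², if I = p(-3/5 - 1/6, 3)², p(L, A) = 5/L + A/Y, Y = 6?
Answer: 12229042225/4477456 ≈ 2731.2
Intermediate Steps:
p(L, A) = 5/L + A/6
I = 76729/2116 (I = (5/(-3/5 - 1/6) + (⅙)*3)² = (5/(-3*⅕ - 1*⅙) + ½)² = (5/(-⅗ - ⅙) + ½)² = (5/(-23/30) + ½)² = (5*(-30/23) + ½)² = (-150/23 + ½)² = (-277/46)² = 76729/2116 ≈ 36.261)
(16 + I)² = (16 + 76729/2116)² = (110585/2116)² = 12229042225/4477456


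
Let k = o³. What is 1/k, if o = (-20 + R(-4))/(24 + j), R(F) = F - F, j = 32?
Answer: -2744/125 ≈ -21.952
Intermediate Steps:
R(F) = 0
o = -5/14 (o = (-20 + 0)/(24 + 32) = -20/56 = -20*1/56 = -5/14 ≈ -0.35714)
k = -125/2744 (k = (-5/14)³ = -125/2744 ≈ -0.045554)
1/k = 1/(-125/2744) = -2744/125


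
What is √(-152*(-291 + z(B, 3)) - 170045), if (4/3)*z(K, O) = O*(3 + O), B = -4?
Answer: I*√127865 ≈ 357.58*I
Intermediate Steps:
z(K, O) = 3*O*(3 + O)/4 (z(K, O) = 3*(O*(3 + O))/4 = 3*O*(3 + O)/4)
√(-152*(-291 + z(B, 3)) - 170045) = √(-152*(-291 + (¾)*3*(3 + 3)) - 170045) = √(-152*(-291 + (¾)*3*6) - 170045) = √(-152*(-291 + 27/2) - 170045) = √(-152*(-555/2) - 170045) = √(42180 - 170045) = √(-127865) = I*√127865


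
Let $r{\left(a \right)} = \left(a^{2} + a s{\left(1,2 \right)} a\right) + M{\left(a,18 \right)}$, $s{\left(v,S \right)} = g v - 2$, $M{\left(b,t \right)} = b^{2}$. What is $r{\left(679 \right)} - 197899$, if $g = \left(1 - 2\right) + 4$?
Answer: $1185224$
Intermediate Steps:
$g = 3$ ($g = -1 + 4 = 3$)
$s{\left(v,S \right)} = -2 + 3 v$ ($s{\left(v,S \right)} = 3 v - 2 = -2 + 3 v$)
$r{\left(a \right)} = 3 a^{2}$ ($r{\left(a \right)} = \left(a^{2} + a \left(-2 + 3 \cdot 1\right) a\right) + a^{2} = \left(a^{2} + a \left(-2 + 3\right) a\right) + a^{2} = \left(a^{2} + a 1 a\right) + a^{2} = \left(a^{2} + a a\right) + a^{2} = \left(a^{2} + a^{2}\right) + a^{2} = 2 a^{2} + a^{2} = 3 a^{2}$)
$r{\left(679 \right)} - 197899 = 3 \cdot 679^{2} - 197899 = 3 \cdot 461041 - 197899 = 1383123 - 197899 = 1185224$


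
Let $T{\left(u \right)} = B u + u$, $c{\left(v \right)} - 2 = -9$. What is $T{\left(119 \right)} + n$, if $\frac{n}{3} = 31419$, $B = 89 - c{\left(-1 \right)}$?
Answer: $105800$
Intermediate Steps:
$c{\left(v \right)} = -7$ ($c{\left(v \right)} = 2 - 9 = -7$)
$B = 96$ ($B = 89 - -7 = 89 + 7 = 96$)
$T{\left(u \right)} = 97 u$ ($T{\left(u \right)} = 96 u + u = 97 u$)
$n = 94257$ ($n = 3 \cdot 31419 = 94257$)
$T{\left(119 \right)} + n = 97 \cdot 119 + 94257 = 11543 + 94257 = 105800$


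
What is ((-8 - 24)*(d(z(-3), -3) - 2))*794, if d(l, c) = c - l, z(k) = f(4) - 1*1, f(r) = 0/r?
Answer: 101632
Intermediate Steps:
f(r) = 0
z(k) = -1 (z(k) = 0 - 1*1 = 0 - 1 = -1)
((-8 - 24)*(d(z(-3), -3) - 2))*794 = ((-8 - 24)*((-3 - 1*(-1)) - 2))*794 = -32*((-3 + 1) - 2)*794 = -32*(-2 - 2)*794 = -32*(-4)*794 = 128*794 = 101632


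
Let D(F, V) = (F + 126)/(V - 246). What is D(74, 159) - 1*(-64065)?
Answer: 5573455/87 ≈ 64063.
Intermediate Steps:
D(F, V) = (126 + F)/(-246 + V)
D(74, 159) - 1*(-64065) = (126 + 74)/(-246 + 159) - 1*(-64065) = 200/(-87) + 64065 = -1/87*200 + 64065 = -200/87 + 64065 = 5573455/87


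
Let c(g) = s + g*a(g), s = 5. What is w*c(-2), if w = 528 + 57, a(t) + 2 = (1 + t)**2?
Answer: 4095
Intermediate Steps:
a(t) = -2 + (1 + t)**2
c(g) = 5 + g*(-2 + (1 + g)**2)
w = 585
w*c(-2) = 585*(5 - 2*(-2 + (1 - 2)**2)) = 585*(5 - 2*(-2 + (-1)**2)) = 585*(5 - 2*(-2 + 1)) = 585*(5 - 2*(-1)) = 585*(5 + 2) = 585*7 = 4095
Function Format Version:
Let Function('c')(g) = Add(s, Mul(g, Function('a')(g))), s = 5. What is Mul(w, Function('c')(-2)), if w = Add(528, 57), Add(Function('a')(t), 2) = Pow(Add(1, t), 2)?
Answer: 4095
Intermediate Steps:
Function('a')(t) = Add(-2, Pow(Add(1, t), 2))
Function('c')(g) = Add(5, Mul(g, Add(-2, Pow(Add(1, g), 2))))
w = 585
Mul(w, Function('c')(-2)) = Mul(585, Add(5, Mul(-2, Add(-2, Pow(Add(1, -2), 2))))) = Mul(585, Add(5, Mul(-2, Add(-2, Pow(-1, 2))))) = Mul(585, Add(5, Mul(-2, Add(-2, 1)))) = Mul(585, Add(5, Mul(-2, -1))) = Mul(585, Add(5, 2)) = Mul(585, 7) = 4095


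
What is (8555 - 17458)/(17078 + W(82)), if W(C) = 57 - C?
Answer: -8903/17053 ≈ -0.52208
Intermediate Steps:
(8555 - 17458)/(17078 + W(82)) = (8555 - 17458)/(17078 + (57 - 1*82)) = -8903/(17078 + (57 - 82)) = -8903/(17078 - 25) = -8903/17053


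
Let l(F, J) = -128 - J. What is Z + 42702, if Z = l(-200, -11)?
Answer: 42585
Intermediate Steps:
Z = -117 (Z = -128 - 1*(-11) = -128 + 11 = -117)
Z + 42702 = -117 + 42702 = 42585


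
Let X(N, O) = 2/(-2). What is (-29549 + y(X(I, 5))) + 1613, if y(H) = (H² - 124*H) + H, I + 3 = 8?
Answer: -27812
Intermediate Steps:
I = 5 (I = -3 + 8 = 5)
X(N, O) = -1 (X(N, O) = 2*(-½) = -1)
y(H) = H² - 123*H
(-29549 + y(X(I, 5))) + 1613 = (-29549 - (-123 - 1)) + 1613 = (-29549 - 1*(-124)) + 1613 = (-29549 + 124) + 1613 = -29425 + 1613 = -27812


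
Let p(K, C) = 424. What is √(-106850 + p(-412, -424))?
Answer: I*√106426 ≈ 326.23*I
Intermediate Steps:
√(-106850 + p(-412, -424)) = √(-106850 + 424) = √(-106426) = I*√106426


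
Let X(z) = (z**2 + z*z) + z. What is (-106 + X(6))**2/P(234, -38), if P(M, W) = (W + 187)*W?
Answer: -392/2831 ≈ -0.13847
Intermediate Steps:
P(M, W) = W*(187 + W) (P(M, W) = (187 + W)*W = W*(187 + W))
X(z) = z + 2*z**2 (X(z) = (z**2 + z**2) + z = 2*z**2 + z = z + 2*z**2)
(-106 + X(6))**2/P(234, -38) = (-106 + 6*(1 + 2*6))**2/((-38*(187 - 38))) = (-106 + 6*(1 + 12))**2/((-38*149)) = (-106 + 6*13)**2/(-5662) = (-106 + 78)**2*(-1/5662) = (-28)**2*(-1/5662) = 784*(-1/5662) = -392/2831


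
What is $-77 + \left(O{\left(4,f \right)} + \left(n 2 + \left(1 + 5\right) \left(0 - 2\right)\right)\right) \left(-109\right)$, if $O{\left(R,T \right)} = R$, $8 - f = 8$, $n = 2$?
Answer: $359$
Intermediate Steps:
$f = 0$ ($f = 8 - 8 = 0$)
$-77 + \left(O{\left(4,f \right)} + \left(n 2 + \left(1 + 5\right) \left(0 - 2\right)\right)\right) \left(-109\right) = -77 + \left(4 + \left(2 \cdot 2 + \left(1 + 5\right) \left(0 - 2\right)\right)\right) \left(-109\right) = -77 + \left(4 + \left(4 + 6 \left(-2\right)\right)\right) \left(-109\right) = -77 + \left(4 + \left(4 - 12\right)\right) \left(-109\right) = -77 + \left(4 - 8\right) \left(-109\right) = -77 - -436 = -77 + 436 = 359$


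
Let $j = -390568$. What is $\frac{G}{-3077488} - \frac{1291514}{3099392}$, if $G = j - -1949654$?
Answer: $- \frac{275213672267}{298073177728} \approx -0.92331$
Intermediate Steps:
$G = 1559086$ ($G = -390568 - -1949654 = -390568 + 1949654 = 1559086$)
$\frac{G}{-3077488} - \frac{1291514}{3099392} = \frac{1559086}{-3077488} - \frac{1291514}{3099392} = 1559086 \left(- \frac{1}{3077488}\right) - \frac{645757}{1549696} = - \frac{779543}{1538744} - \frac{645757}{1549696} = - \frac{275213672267}{298073177728}$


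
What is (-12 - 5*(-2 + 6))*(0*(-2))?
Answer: 0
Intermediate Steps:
(-12 - 5*(-2 + 6))*(0*(-2)) = (-12 - 5*4)*0 = (-12 - 1*20)*0 = (-12 - 20)*0 = -32*0 = 0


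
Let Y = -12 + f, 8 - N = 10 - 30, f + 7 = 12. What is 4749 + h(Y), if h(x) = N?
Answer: 4777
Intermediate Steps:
f = 5 (f = -7 + 12 = 5)
N = 28 (N = 8 - (10 - 30) = 8 - 1*(-20) = 8 + 20 = 28)
Y = -7 (Y = -12 + 5 = -7)
h(x) = 28
4749 + h(Y) = 4749 + 28 = 4777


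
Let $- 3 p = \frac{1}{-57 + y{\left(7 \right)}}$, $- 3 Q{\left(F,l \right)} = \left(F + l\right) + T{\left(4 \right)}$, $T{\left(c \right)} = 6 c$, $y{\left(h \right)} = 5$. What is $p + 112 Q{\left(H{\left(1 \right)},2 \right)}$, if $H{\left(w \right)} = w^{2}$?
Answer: $- \frac{157247}{156} \approx -1008.0$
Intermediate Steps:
$Q{\left(F,l \right)} = -8 - \frac{F}{3} - \frac{l}{3}$ ($Q{\left(F,l \right)} = - \frac{\left(F + l\right) + 6 \cdot 4}{3} = - \frac{\left(F + l\right) + 24}{3} = - \frac{24 + F + l}{3} = -8 - \frac{F}{3} - \frac{l}{3}$)
$p = \frac{1}{156}$ ($p = - \frac{1}{3 \left(-57 + 5\right)} = - \frac{1}{3 \left(-52\right)} = \left(- \frac{1}{3}\right) \left(- \frac{1}{52}\right) = \frac{1}{156} \approx 0.0064103$)
$p + 112 Q{\left(H{\left(1 \right)},2 \right)} = \frac{1}{156} + 112 \left(-8 - \frac{1^{2}}{3} - \frac{2}{3}\right) = \frac{1}{156} + 112 \left(-8 - \frac{1}{3} - \frac{2}{3}\right) = \frac{1}{156} + 112 \left(-9\right) = \frac{1}{156} - 1008 = - \frac{157247}{156}$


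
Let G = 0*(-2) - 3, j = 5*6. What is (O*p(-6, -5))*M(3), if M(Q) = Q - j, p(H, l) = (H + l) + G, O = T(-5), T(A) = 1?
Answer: 378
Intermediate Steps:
O = 1
j = 30
G = -3 (G = 0 - 3 = -3)
p(H, l) = -3 + H + l (p(H, l) = (H + l) - 3 = -3 + H + l)
M(Q) = -30 + Q (M(Q) = Q - 1*30 = Q - 30 = -30 + Q)
(O*p(-6, -5))*M(3) = (1*(-3 - 6 - 5))*(-30 + 3) = (1*(-14))*(-27) = -14*(-27) = 378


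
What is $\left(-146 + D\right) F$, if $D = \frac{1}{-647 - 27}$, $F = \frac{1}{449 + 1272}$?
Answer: $- \frac{98405}{1159954} \approx -0.084835$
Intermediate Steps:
$F = \frac{1}{1721} \approx 0.00058106$
$D = - \frac{1}{674}$ ($D = \frac{1}{-674} = - \frac{1}{674} \approx -0.0014837$)
$\left(-146 + D\right) F = \left(-146 - \frac{1}{674}\right) \frac{1}{1721} = \left(- \frac{98405}{674}\right) \frac{1}{1721} = - \frac{98405}{1159954}$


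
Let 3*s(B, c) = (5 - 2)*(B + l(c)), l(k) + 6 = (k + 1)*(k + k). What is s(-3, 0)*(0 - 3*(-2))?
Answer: -54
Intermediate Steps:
l(k) = -6 + 2*k*(1 + k) (l(k) = -6 + (k + 1)*(k + k) = -6 + (1 + k)*(2*k) = -6 + 2*k*(1 + k))
s(B, c) = -6 + B + 2*c + 2*c**2 (s(B, c) = ((5 - 2)*(B + (-6 + 2*c + 2*c**2)))/3 = (3*(-6 + B + 2*c + 2*c**2))/3 = (-18 + 3*B + 6*c + 6*c**2)/3 = -6 + B + 2*c + 2*c**2)
s(-3, 0)*(0 - 3*(-2)) = (-6 - 3 + 2*0 + 2*0**2)*(0 - 3*(-2)) = (-6 - 3 + 0 + 2*0)*(0 + 6) = (-6 - 3 + 0 + 0)*6 = -9*6 = -54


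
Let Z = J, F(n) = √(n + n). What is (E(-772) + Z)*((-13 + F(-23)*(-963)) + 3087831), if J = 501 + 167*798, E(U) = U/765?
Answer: 315979451265094/765 - 10949415181*I*√46/85 ≈ 4.1305e+11 - 8.7368e+8*I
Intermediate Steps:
E(U) = U/765 (E(U) = U*(1/765) = U/765)
F(n) = √2*√n (F(n) = √(2*n) = √2*√n)
J = 133767 (J = 501 + 133266 = 133767)
Z = 133767
(E(-772) + Z)*((-13 + F(-23)*(-963)) + 3087831) = ((1/765)*(-772) + 133767)*((-13 + (√2*√(-23))*(-963)) + 3087831) = (-772/765 + 133767)*((-13 + (√2*(I*√23))*(-963)) + 3087831) = 102330983*((-13 + (I*√46)*(-963)) + 3087831)/765 = 102330983*((-13 - 963*I*√46) + 3087831)/765 = 102330983*(3087818 - 963*I*√46)/765 = 315979451265094/765 - 10949415181*I*√46/85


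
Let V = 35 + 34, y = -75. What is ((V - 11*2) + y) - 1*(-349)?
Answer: 321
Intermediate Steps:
V = 69
((V - 11*2) + y) - 1*(-349) = ((69 - 11*2) - 75) - 1*(-349) = ((69 - 11*2) - 75) + 349 = ((69 - 22) - 75) + 349 = (47 - 75) + 349 = -28 + 349 = 321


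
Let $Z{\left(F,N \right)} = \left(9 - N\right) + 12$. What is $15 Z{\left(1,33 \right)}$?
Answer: $-180$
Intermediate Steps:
$Z{\left(F,N \right)} = 21 - N$
$15 Z{\left(1,33 \right)} = 15 \left(21 - 33\right) = 15 \left(-12\right) = -180$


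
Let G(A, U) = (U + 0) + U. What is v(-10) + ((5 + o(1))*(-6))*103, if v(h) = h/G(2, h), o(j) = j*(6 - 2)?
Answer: -11123/2 ≈ -5561.5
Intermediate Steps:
o(j) = 4*j (o(j) = j*4 = 4*j)
G(A, U) = 2*U (G(A, U) = U + U = 2*U)
v(h) = 1/2 (v(h) = h/((2*h)) = h*(1/(2*h)) = 1/2)
v(-10) + ((5 + o(1))*(-6))*103 = 1/2 + ((5 + 4*1)*(-6))*103 = 1/2 + ((5 + 4)*(-6))*103 = 1/2 + (9*(-6))*103 = 1/2 - 54*103 = 1/2 - 5562 = -11123/2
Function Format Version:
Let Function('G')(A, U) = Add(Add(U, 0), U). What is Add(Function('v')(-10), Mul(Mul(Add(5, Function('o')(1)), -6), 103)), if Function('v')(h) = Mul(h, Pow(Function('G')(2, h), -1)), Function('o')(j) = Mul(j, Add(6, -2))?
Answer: Rational(-11123, 2) ≈ -5561.5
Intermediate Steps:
Function('o')(j) = Mul(4, j) (Function('o')(j) = Mul(j, 4) = Mul(4, j))
Function('G')(A, U) = Mul(2, U) (Function('G')(A, U) = Add(U, U) = Mul(2, U))
Function('v')(h) = Rational(1, 2) (Function('v')(h) = Mul(h, Pow(Mul(2, h), -1)) = Mul(h, Mul(Rational(1, 2), Pow(h, -1))) = Rational(1, 2))
Add(Function('v')(-10), Mul(Mul(Add(5, Function('o')(1)), -6), 103)) = Add(Rational(1, 2), Mul(Mul(Add(5, Mul(4, 1)), -6), 103)) = Add(Rational(1, 2), Mul(Mul(Add(5, 4), -6), 103)) = Add(Rational(1, 2), Mul(Mul(9, -6), 103)) = Add(Rational(1, 2), Mul(-54, 103)) = Add(Rational(1, 2), -5562) = Rational(-11123, 2)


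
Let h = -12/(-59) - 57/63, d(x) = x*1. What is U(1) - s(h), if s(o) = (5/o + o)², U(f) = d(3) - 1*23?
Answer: -94263085536376/1159263509481 ≈ -81.313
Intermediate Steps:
d(x) = x
h = -869/1239 (h = -12*(-1/59) - 57*1/63 = 12/59 - 19/21 = -869/1239 ≈ -0.70137)
U(f) = -20 (U(f) = 3 - 1*23 = 3 - 23 = -20)
s(o) = (o + 5/o)²
U(1) - s(h) = -20 - (5 + (-869/1239)²)²/(-869/1239)² = -20 - 1535121*(5 + 755161/1535121)²/755161 = -20 - 1535121*(8430766/1535121)²/755161 = -20 - 1535121*71077815346756/(755161*2356596484641) = -20 - 1*71077815346756/1159263509481 = -20 - 71077815346756/1159263509481 = -94263085536376/1159263509481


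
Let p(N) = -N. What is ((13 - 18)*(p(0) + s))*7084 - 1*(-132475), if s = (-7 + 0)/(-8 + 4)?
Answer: 70490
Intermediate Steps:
s = 7/4 (s = -7/(-4) = -7*(-1/4) = 7/4 ≈ 1.7500)
((13 - 18)*(p(0) + s))*7084 - 1*(-132475) = ((13 - 18)*(-1*0 + 7/4))*7084 - 1*(-132475) = -5*(0 + 7/4)*7084 + 132475 = -5*7/4*7084 + 132475 = -35/4*7084 + 132475 = -61985 + 132475 = 70490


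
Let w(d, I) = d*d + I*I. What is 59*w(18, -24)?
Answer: 53100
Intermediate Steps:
w(d, I) = I**2 + d**2 (w(d, I) = d**2 + I**2 = I**2 + d**2)
59*w(18, -24) = 59*((-24)**2 + 18**2) = 59*(576 + 324) = 59*900 = 53100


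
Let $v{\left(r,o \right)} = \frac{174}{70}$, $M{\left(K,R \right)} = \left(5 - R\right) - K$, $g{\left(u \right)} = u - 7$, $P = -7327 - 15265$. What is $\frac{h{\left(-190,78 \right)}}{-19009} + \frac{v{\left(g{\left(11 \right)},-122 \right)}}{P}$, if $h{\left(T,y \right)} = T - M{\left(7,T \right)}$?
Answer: $\frac{297238377}{15030796480} \approx 0.019775$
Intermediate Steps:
$P = -22592$
$g{\left(u \right)} = -7 + u$
$M{\left(K,R \right)} = 5 - K - R$
$v{\left(r,o \right)} = \frac{87}{35}$ ($v{\left(r,o \right)} = 174 \cdot \frac{1}{70} = \frac{87}{35}$)
$h{\left(T,y \right)} = 2 + 2 T$ ($h{\left(T,y \right)} = T - \left(5 - 7 - T\right) = T - \left(-2 - T\right) = T + \left(2 + T\right) = 2 + 2 T$)
$\frac{h{\left(-190,78 \right)}}{-19009} + \frac{v{\left(g{\left(11 \right)},-122 \right)}}{P} = \frac{2 + 2 \left(-190\right)}{-19009} + \frac{87}{35 \left(-22592\right)} = \left(2 - 380\right) \left(- \frac{1}{19009}\right) + \frac{87}{35} \left(- \frac{1}{22592}\right) = \left(-378\right) \left(- \frac{1}{19009}\right) - \frac{87}{790720} = \frac{378}{19009} - \frac{87}{790720} = \frac{297238377}{15030796480}$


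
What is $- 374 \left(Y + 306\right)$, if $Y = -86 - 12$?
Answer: $-77792$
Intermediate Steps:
$Y = -98$ ($Y = -86 - 12 = -98$)
$- 374 \left(Y + 306\right) = - 374 \left(-98 + 306\right) = \left(-374\right) 208 = -77792$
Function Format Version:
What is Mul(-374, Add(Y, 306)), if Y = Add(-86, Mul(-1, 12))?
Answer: -77792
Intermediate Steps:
Y = -98 (Y = Add(-86, -12) = -98)
Mul(-374, Add(Y, 306)) = Mul(-374, Add(-98, 306)) = Mul(-374, 208) = -77792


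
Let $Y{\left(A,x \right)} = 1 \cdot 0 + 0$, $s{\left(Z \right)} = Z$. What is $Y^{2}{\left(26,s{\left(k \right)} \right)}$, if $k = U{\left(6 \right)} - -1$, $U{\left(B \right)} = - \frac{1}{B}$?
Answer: $0$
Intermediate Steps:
$k = \frac{5}{6}$ ($k = - \frac{1}{6} - -1 = \left(-1\right) \frac{1}{6} + 1 = - \frac{1}{6} + 1 = \frac{5}{6} \approx 0.83333$)
$Y{\left(A,x \right)} = 0$ ($Y{\left(A,x \right)} = 0 + 0 = 0$)
$Y^{2}{\left(26,s{\left(k \right)} \right)} = 0^{2} = 0$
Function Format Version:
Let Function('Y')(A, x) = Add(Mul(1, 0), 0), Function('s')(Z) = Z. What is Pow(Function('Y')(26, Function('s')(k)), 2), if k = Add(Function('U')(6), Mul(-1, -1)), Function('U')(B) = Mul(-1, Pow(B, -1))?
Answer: 0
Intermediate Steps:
k = Rational(5, 6) (k = Add(Mul(-1, Pow(6, -1)), Mul(-1, -1)) = Add(Mul(-1, Rational(1, 6)), 1) = Add(Rational(-1, 6), 1) = Rational(5, 6) ≈ 0.83333)
Function('Y')(A, x) = 0 (Function('Y')(A, x) = Add(0, 0) = 0)
Pow(Function('Y')(26, Function('s')(k)), 2) = Pow(0, 2) = 0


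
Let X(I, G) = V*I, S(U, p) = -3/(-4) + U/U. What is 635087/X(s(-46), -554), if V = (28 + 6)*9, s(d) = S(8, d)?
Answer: 1270174/1071 ≈ 1186.0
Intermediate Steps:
S(U, p) = 7/4 (S(U, p) = -3*(-1/4) + 1 = 3/4 + 1 = 7/4)
s(d) = 7/4
V = 306 (V = 34*9 = 306)
X(I, G) = 306*I
635087/X(s(-46), -554) = 635087/((306*(7/4))) = 635087/(1071/2) = 635087*(2/1071) = 1270174/1071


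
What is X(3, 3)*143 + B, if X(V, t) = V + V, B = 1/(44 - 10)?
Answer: 29173/34 ≈ 858.03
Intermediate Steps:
B = 1/34 ≈ 0.029412
X(V, t) = 2*V
X(3, 3)*143 + B = (2*3)*143 + 1/34 = 6*143 + 1/34 = 858 + 1/34 = 29173/34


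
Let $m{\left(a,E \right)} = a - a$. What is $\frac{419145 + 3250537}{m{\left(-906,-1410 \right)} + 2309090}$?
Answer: $\frac{1834841}{1154545} \approx 1.5892$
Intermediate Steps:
$m{\left(a,E \right)} = 0$
$\frac{419145 + 3250537}{m{\left(-906,-1410 \right)} + 2309090} = \frac{419145 + 3250537}{0 + 2309090} = \frac{3669682}{2309090} = 3669682 \cdot \frac{1}{2309090} = \frac{1834841}{1154545}$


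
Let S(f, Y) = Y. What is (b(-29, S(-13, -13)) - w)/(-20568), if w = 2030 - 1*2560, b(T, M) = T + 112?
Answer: -613/20568 ≈ -0.029804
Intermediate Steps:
b(T, M) = 112 + T
w = -530 (w = 2030 - 2560 = -530)
(b(-29, S(-13, -13)) - w)/(-20568) = ((112 - 29) - 1*(-530))/(-20568) = (83 + 530)*(-1/20568) = 613*(-1/20568) = -613/20568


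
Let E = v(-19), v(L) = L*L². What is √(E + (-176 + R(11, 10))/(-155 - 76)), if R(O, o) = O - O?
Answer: I*√3024483/21 ≈ 82.814*I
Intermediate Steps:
v(L) = L³
R(O, o) = 0
E = -6859 (E = (-19)³ = -6859)
√(E + (-176 + R(11, 10))/(-155 - 76)) = √(-6859 + (-176 + 0)/(-155 - 76)) = √(-6859 - 176/(-231)) = √(-6859 - 176*(-1/231)) = √(-6859 + 16/21) = √(-144023/21) = I*√3024483/21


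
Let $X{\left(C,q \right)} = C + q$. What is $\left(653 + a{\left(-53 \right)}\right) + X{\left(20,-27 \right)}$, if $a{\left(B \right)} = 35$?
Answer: $681$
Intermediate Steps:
$\left(653 + a{\left(-53 \right)}\right) + X{\left(20,-27 \right)} = \left(653 + 35\right) + \left(20 - 27\right) = 688 - 7 = 681$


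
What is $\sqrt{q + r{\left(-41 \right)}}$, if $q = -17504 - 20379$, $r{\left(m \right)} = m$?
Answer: $2 i \sqrt{9481} \approx 194.74 i$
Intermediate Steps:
$q = -37883$
$\sqrt{q + r{\left(-41 \right)}} = \sqrt{-37883 - 41} = \sqrt{-37924} = 2 i \sqrt{9481}$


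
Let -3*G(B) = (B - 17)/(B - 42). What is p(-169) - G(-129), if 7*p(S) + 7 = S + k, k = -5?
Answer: -91831/3591 ≈ -25.573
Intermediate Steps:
p(S) = -12/7 + S/7 (p(S) = -1 + (S - 5)/7 = -1 + (-5 + S)/7 = -1 + (-5/7 + S/7) = -12/7 + S/7)
G(B) = -(-17 + B)/(3*(-42 + B)) (G(B) = -(B - 17)/(3*(B - 42)) = -(-17 + B)/(3*(-42 + B)))
p(-169) - G(-129) = (-12/7 + (1/7)*(-169)) - (17 - 1*(-129))/(3*(-42 - 129)) = (-12/7 - 169/7) - (17 + 129)/(3*(-171)) = -181/7 - (-1)*146/(3*171) = -181/7 - 1*(-146/513) = -181/7 + 146/513 = -91831/3591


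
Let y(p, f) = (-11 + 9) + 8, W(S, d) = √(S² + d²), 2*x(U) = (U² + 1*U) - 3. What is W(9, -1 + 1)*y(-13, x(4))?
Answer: 54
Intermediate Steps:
x(U) = -3/2 + U/2 + U²/2 (x(U) = ((U² + 1*U) - 3)/2 = ((U² + U) - 3)/2 = ((U + U²) - 3)/2 = (-3 + U + U²)/2 = -3/2 + U/2 + U²/2)
y(p, f) = 6 (y(p, f) = -2 + 8 = 6)
W(9, -1 + 1)*y(-13, x(4)) = √(9² + (-1 + 1)²)*6 = √(81 + 0²)*6 = √(81 + 0)*6 = √81*6 = 9*6 = 54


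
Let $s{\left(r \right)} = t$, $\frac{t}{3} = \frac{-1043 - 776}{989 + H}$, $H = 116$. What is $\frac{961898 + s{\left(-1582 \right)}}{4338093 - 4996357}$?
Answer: $- \frac{62523049}{42787160} \approx -1.4613$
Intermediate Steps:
$t = - \frac{321}{65}$ ($t = 3 \frac{-1043 - 776}{989 + 116} = 3 \left(- \frac{1819}{1105}\right) = 3 \left(\left(-1819\right) \frac{1}{1105}\right) = 3 \left(- \frac{107}{65}\right) = - \frac{321}{65} \approx -4.9385$)
$s{\left(r \right)} = - \frac{321}{65}$
$\frac{961898 + s{\left(-1582 \right)}}{4338093 - 4996357} = \frac{961898 - \frac{321}{65}}{4338093 - 4996357} = \frac{62523049}{65 \left(-658264\right)} = \frac{62523049}{65} \left(- \frac{1}{658264}\right) = - \frac{62523049}{42787160}$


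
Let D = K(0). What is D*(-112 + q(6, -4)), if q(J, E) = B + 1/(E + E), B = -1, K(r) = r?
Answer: 0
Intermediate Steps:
D = 0
q(J, E) = -1 + 1/(2*E) (q(J, E) = -1 + 1/(E + E) = -1 + 1/(2*E))
D*(-112 + q(6, -4)) = 0*(-112 + (½ - 1*(-4))/(-4)) = 0*(-112 - (½ + 4)/4) = 0*(-112 - ¼*9/2) = 0*(-112 - 9/8) = 0*(-905/8) = 0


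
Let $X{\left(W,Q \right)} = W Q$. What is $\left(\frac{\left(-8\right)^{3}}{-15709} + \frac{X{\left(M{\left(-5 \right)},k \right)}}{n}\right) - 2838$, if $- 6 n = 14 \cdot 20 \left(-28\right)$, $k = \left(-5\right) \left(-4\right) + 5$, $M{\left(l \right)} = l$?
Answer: $- \frac{34953176095}{12315856} \approx -2838.1$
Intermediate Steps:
$k = 25$ ($k = 20 + 5 = 25$)
$X{\left(W,Q \right)} = Q W$
$n = \frac{3920}{3}$ ($n = - \frac{14 \cdot 20 \left(-28\right)}{6} = - \frac{280 \left(-28\right)}{6} = \left(- \frac{1}{6}\right) \left(-7840\right) = \frac{3920}{3} \approx 1306.7$)
$\left(\frac{\left(-8\right)^{3}}{-15709} + \frac{X{\left(M{\left(-5 \right)},k \right)}}{n}\right) - 2838 = \left(\frac{\left(-8\right)^{3}}{-15709} + \frac{25 \left(-5\right)}{\frac{3920}{3}}\right) - 2838 = \left(\left(-512\right) \left(- \frac{1}{15709}\right) - \frac{75}{784}\right) - 2838 = \left(\frac{512}{15709} - \frac{75}{784}\right) - 2838 = - \frac{776767}{12315856} - 2838 = - \frac{34953176095}{12315856}$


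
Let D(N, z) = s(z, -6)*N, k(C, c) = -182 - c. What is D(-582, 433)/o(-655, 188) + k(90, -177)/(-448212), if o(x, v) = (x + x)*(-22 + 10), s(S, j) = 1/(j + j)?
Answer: 1212049/391438480 ≈ 0.0030964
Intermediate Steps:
s(S, j) = 1/(2*j)
D(N, z) = -N/12 (D(N, z) = ((1/2)/(-6))*N = ((1/2)*(-1/6))*N = -N/12)
o(x, v) = -24*x (o(x, v) = (2*x)*(-12) = -24*x)
D(-582, 433)/o(-655, 188) + k(90, -177)/(-448212) = (-1/12*(-582))/((-24*(-655))) + (-182 - 1*(-177))/(-448212) = (97/2)/15720 + (-182 + 177)*(-1/448212) = (97/2)*(1/15720) - 5*(-1/448212) = 97/31440 + 5/448212 = 1212049/391438480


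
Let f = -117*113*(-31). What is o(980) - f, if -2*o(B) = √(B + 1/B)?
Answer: -409851 - √4802005/140 ≈ -4.0987e+5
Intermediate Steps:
o(B) = -√(B + 1/B)/2
f = 409851 (f = -13221*(-31) = 409851)
o(980) - f = -√(980 + 1/980)/2 - 1*409851 = -√(980 + 1/980)/2 - 409851 = -√4802005/140 - 409851 = -409851 - √4802005/140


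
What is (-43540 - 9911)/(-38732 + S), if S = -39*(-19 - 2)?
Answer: 53451/37913 ≈ 1.4098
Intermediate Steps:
S = 819 (S = -39*(-21) = 819)
(-43540 - 9911)/(-38732 + S) = (-43540 - 9911)/(-38732 + 819) = -53451/(-37913) = -53451*(-1/37913) = 53451/37913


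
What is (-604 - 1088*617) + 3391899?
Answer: 2719999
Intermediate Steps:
(-604 - 1088*617) + 3391899 = (-604 - 671296) + 3391899 = -671900 + 3391899 = 2719999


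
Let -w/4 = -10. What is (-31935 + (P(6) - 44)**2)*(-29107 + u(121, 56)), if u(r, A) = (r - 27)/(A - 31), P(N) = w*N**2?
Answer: -1394686194861/25 ≈ -5.5787e+10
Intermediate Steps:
w = 40 (w = -4*(-10) = 40)
P(N) = 40*N**2
u(r, A) = (-27 + r)/(-31 + A)
(-31935 + (P(6) - 44)**2)*(-29107 + u(121, 56)) = (-31935 + (40*6**2 - 44)**2)*(-29107 + (-27 + 121)/(-31 + 56)) = (-31935 + (40*36 - 44)**2)*(-29107 + 94/25) = (-31935 + (1440 - 44)**2)*(-29107 + (1/25)*94) = (-31935 + 1396**2)*(-29107 + 94/25) = (-31935 + 1948816)*(-727581/25) = 1916881*(-727581/25) = -1394686194861/25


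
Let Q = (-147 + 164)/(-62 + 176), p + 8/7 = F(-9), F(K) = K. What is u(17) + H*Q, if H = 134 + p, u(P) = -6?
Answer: 3317/266 ≈ 12.470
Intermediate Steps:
p = -71/7 (p = -8/7 - 9 = -71/7 ≈ -10.143)
Q = 17/114 ≈ 0.14912
H = 867/7 (H = 134 - 71/7 = 867/7 ≈ 123.86)
u(17) + H*Q = -6 + (867/7)*(17/114) = -6 + 4913/266 = 3317/266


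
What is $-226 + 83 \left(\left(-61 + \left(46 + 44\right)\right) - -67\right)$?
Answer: $7742$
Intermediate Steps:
$-226 + 83 \left(\left(-61 + \left(46 + 44\right)\right) - -67\right) = -226 + 83 \left(\left(-61 + 90\right) + 67\right) = -226 + 83 \left(29 + 67\right) = -226 + 83 \cdot 96 = -226 + 7968 = 7742$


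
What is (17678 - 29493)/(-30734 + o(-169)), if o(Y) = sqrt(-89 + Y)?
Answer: 181561105/472289507 + 11815*I*sqrt(258)/944579014 ≈ 0.38443 + 0.00020091*I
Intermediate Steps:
(17678 - 29493)/(-30734 + o(-169)) = (17678 - 29493)/(-30734 + sqrt(-89 - 169)) = -11815/(-30734 + sqrt(-258)) = -11815/(-30734 + I*sqrt(258))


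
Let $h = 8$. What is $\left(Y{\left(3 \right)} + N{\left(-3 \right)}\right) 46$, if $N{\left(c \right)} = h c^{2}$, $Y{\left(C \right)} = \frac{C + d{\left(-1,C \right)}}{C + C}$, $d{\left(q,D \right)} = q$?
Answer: $\frac{9982}{3} \approx 3327.3$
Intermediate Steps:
$Y{\left(C \right)} = \frac{-1 + C}{2 C}$ ($Y{\left(C \right)} = \frac{C - 1}{C + C} = \frac{-1 + C}{2 C}$)
$N{\left(c \right)} = 8 c^{2}$
$\left(Y{\left(3 \right)} + N{\left(-3 \right)}\right) 46 = \left(\frac{-1 + 3}{2 \cdot 3} + 8 \left(-3\right)^{2}\right) 46 = \left(\frac{1}{2} \cdot \frac{1}{3} \cdot 2 + 8 \cdot 9\right) 46 = \left(\frac{1}{3} + 72\right) 46 = \frac{217}{3} \cdot 46 = \frac{9982}{3}$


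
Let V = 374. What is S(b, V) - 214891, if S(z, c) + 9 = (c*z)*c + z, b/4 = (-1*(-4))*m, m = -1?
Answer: -2452932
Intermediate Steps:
b = -16 (b = 4*(-1*(-4)*(-1)) = 4*(4*(-1)) = 4*(-4) = -16)
S(z, c) = -9 + z + z*c² (S(z, c) = -9 + ((c*z)*c + z) = -9 + (z*c² + z) = -9 + (z + z*c²) = -9 + z + z*c²)
S(b, V) - 214891 = (-9 - 16 - 16*374²) - 214891 = (-9 - 16 - 16*139876) - 214891 = (-9 - 16 - 2238016) - 214891 = -2238041 - 214891 = -2452932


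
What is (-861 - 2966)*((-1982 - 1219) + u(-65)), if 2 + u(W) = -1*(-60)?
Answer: 12028261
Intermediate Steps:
u(W) = 58 (u(W) = -2 - 1*(-60) = -2 + 60 = 58)
(-861 - 2966)*((-1982 - 1219) + u(-65)) = (-861 - 2966)*((-1982 - 1219) + 58) = -3827*(-3201 + 58) = -3827*(-3143) = 12028261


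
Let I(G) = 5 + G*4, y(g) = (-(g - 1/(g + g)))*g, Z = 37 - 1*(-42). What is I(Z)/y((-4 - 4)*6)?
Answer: -642/4607 ≈ -0.13935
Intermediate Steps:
Z = 79 (Z = 37 + 42 = 79)
y(g) = g*(1/(2*g) - g) (y(g) = (-(g - 1/(2*g)))*g = (1/(2*g) - g)*g = g*(1/(2*g) - g))
I(G) = 5 + 4*G
I(Z)/y((-4 - 4)*6) = (5 + 4*79)/(1/2 - ((-4 - 4)*6)**2) = (5 + 316)/(1/2 - (-8*6)**2) = 321/(1/2 - 1*(-48)**2) = 321/(1/2 - 1*2304) = 321/(1/2 - 2304) = 321/(-4607/2) = 321*(-2/4607) = -642/4607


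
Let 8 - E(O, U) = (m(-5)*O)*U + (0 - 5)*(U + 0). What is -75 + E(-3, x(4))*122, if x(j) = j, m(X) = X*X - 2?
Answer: 37013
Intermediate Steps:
m(X) = -2 + X² (m(X) = X² - 2 = -2 + X²)
E(O, U) = 8 + 5*U - 23*O*U (E(O, U) = 8 - (((-2 + (-5)²)*O)*U + (0 - 5)*(U + 0)) = 8 - (((-2 + 25)*O)*U - 5*U) = 8 - ((23*O)*U - 5*U) = 8 - (23*O*U - 5*U) = 8 - (-5*U + 23*O*U) = 8 + (5*U - 23*O*U) = 8 + 5*U - 23*O*U)
-75 + E(-3, x(4))*122 = -75 + (8 + 5*4 - 23*(-3)*4)*122 = -75 + (8 + 20 + 276)*122 = -75 + 304*122 = -75 + 37088 = 37013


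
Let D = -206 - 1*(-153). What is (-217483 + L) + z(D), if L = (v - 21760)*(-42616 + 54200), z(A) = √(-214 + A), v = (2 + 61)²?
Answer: -206308427 + I*√267 ≈ -2.0631e+8 + 16.34*I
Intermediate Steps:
v = 3969 (v = 63² = 3969)
D = -53 (D = -206 + 153 = -53)
L = -206090944 (L = (3969 - 21760)*(-42616 + 54200) = -17791*11584 = -206090944)
(-217483 + L) + z(D) = (-217483 - 206090944) + √(-214 - 53) = -206308427 + √(-267) = -206308427 + I*√267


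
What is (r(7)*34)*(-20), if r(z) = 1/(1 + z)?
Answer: -85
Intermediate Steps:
(r(7)*34)*(-20) = (34/(1 + 7))*(-20) = (34/8)*(-20) = ((1/8)*34)*(-20) = (17/4)*(-20) = -85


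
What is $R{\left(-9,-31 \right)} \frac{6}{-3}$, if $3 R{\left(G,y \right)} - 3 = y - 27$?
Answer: $\frac{110}{3} \approx 36.667$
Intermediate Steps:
$R{\left(G,y \right)} = -8 + \frac{y}{3}$ ($R{\left(G,y \right)} = 1 + \frac{y - 27}{3} = 1 + \frac{-27 + y}{3} = 1 + \left(-9 + \frac{y}{3}\right) = -8 + \frac{y}{3}$)
$R{\left(-9,-31 \right)} \frac{6}{-3} = \left(-8 + \frac{1}{3} \left(-31\right)\right) \frac{6}{-3} = \left(-8 - \frac{31}{3}\right) 6 \left(- \frac{1}{3}\right) = \left(- \frac{55}{3}\right) \left(-2\right) = \frac{110}{3}$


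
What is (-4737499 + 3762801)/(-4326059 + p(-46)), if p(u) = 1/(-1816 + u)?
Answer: 1814887676/8055121859 ≈ 0.22531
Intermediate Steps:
(-4737499 + 3762801)/(-4326059 + p(-46)) = (-4737499 + 3762801)/(-4326059 + 1/(-1816 - 46)) = -974698/(-4326059 + 1/(-1862)) = -974698/(-4326059 - 1/1862) = -974698/(-8055121859/1862) = -974698*(-1862/8055121859) = 1814887676/8055121859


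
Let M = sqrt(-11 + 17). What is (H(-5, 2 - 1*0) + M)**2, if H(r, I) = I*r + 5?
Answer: (5 - sqrt(6))**2 ≈ 6.5051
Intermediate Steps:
H(r, I) = 5 + I*r
M = sqrt(6) ≈ 2.4495
(H(-5, 2 - 1*0) + M)**2 = ((5 + (2 - 1*0)*(-5)) + sqrt(6))**2 = ((5 + (2 + 0)*(-5)) + sqrt(6))**2 = ((5 + 2*(-5)) + sqrt(6))**2 = ((5 - 10) + sqrt(6))**2 = (-5 + sqrt(6))**2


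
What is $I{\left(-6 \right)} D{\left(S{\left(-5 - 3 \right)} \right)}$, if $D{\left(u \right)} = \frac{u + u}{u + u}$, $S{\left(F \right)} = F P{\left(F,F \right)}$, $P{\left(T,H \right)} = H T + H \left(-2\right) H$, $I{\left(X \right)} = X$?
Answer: $-6$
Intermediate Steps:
$P{\left(T,H \right)} = - 2 H^{2} + H T$ ($P{\left(T,H \right)} = H T + - 2 H H = H T - 2 H^{2} = - 2 H^{2} + H T$)
$S{\left(F \right)} = - F^{3}$ ($S{\left(F \right)} = F F \left(F - 2 F\right) = F F \left(- F\right) = F \left(- F^{2}\right) = - F^{3}$)
$D{\left(u \right)} = 1$ ($D{\left(u \right)} = \frac{2 u}{2 u} = 2 u \frac{1}{2 u} = 1$)
$I{\left(-6 \right)} D{\left(S{\left(-5 - 3 \right)} \right)} = \left(-6\right) 1 = -6$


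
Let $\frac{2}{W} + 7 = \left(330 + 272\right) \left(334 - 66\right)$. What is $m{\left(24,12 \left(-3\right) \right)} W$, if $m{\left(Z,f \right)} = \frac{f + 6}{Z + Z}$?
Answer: $- \frac{5}{645316} \approx -7.7481 \cdot 10^{-6}$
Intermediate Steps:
$m{\left(Z,f \right)} = \frac{6 + f}{2 Z}$
$W = \frac{2}{161329}$ ($W = \frac{2}{-7 + \left(330 + 272\right) \left(334 - 66\right)} = \frac{2}{-7 + 602 \cdot 268} = \frac{2}{-7 + 161336} = \frac{2}{161329} \approx 1.2397 \cdot 10^{-5}$)
$m{\left(24,12 \left(-3\right) \right)} W = \frac{6 + 12 \left(-3\right)}{2 \cdot 24} \cdot \frac{2}{161329} = \frac{1}{2} \cdot \frac{1}{24} \left(6 - 36\right) \frac{2}{161329} = \frac{1}{2} \cdot \frac{1}{24} \left(-30\right) \frac{2}{161329} = \left(- \frac{5}{8}\right) \frac{2}{161329} = - \frac{5}{645316}$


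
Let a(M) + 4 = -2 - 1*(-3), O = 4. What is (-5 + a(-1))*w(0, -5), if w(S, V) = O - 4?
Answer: 0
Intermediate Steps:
a(M) = -3 (a(M) = -4 + (-2 - 1*(-3)) = -4 + (-2 + 3) = -4 + 1 = -3)
w(S, V) = 0 (w(S, V) = 4 - 4 = 0)
(-5 + a(-1))*w(0, -5) = (-5 - 3)*0 = -8*0 = 0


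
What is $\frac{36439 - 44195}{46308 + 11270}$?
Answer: $- \frac{3878}{28789} \approx -0.1347$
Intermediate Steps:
$\frac{36439 - 44195}{46308 + 11270} = - \frac{7756}{57578} = \left(-7756\right) \frac{1}{57578} = - \frac{3878}{28789}$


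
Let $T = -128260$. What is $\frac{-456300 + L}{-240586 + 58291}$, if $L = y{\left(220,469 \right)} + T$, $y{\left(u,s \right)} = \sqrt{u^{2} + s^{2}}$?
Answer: $\frac{116912}{36459} - \frac{\sqrt{268361}}{182295} \approx 3.2038$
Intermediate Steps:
$y{\left(u,s \right)} = \sqrt{s^{2} + u^{2}}$
$L = -128260 + \sqrt{268361}$ ($L = \sqrt{469^{2} + 220^{2}} - 128260 = \sqrt{219961 + 48400} - 128260 = \sqrt{268361} - 128260 = -128260 + \sqrt{268361} \approx -1.2774 \cdot 10^{5}$)
$\frac{-456300 + L}{-240586 + 58291} = \frac{-456300 - \left(128260 - \sqrt{268361}\right)}{-240586 + 58291} = \frac{-584560 + \sqrt{268361}}{-182295} = \left(-584560 + \sqrt{268361}\right) \left(- \frac{1}{182295}\right) = \frac{116912}{36459} - \frac{\sqrt{268361}}{182295}$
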